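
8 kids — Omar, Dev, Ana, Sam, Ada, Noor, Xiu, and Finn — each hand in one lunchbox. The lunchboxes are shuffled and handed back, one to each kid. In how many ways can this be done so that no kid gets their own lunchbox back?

14833

This is the derangement count D_8: permutations of 8 items with no fixed point.
By inclusion–exclusion this is Σ_{j=0}^{8} (−1)^j C(8,j)·(8−j)!.
Computing: 40320 − 40320 + 20160 − 6720 + 1680 − 336 + 56 − 8 + 1 = 14833.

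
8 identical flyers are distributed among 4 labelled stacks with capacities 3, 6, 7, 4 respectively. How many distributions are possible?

Ignoring the caps, the number of non-negative solutions to x_1+…+x_4 = 8 is C(11,3) = 165.
Subtract solutions that violate a single cap (substitute x_i' = x_i − (cap_i+1)): x_1 ≥ 4 gives C(7,3) = 35; x_2 ≥ 7 gives C(4,3) = 4; x_3 ≥ 8 gives C(3,3) = 1; x_4 ≥ 5 gives C(6,3) = 20. Together 60.
No two caps can be exceeded simultaneously, so the pair terms are all 0.
By inclusion–exclusion the count is 165 − 60 + 0 = 105.

105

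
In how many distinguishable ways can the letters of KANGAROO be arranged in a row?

10080

The 8 letters of KANGAROO have repeats: A appearing twice and O appearing twice.
Dividing 8! = 40320 by 2!·2! = 4 for the repeated letters gives 10080.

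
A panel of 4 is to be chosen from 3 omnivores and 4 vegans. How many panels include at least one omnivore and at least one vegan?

Unrestricted: C(7,4) = 35 ways to pick any 4 of the 7.
Subtract selections that omit an entire group: no omnivores → C(4,4) = 1; no vegans → C(3,4) = 0.
Both groups omitted at once is impossible, so 35 − 1 = 34.

34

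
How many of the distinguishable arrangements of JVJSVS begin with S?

Fix S in the first position and arrange the remaining 5 letters.
Those 5 letters have J appearing twice and V appearing twice, giving (5)!/(2!·2!) = 30.

30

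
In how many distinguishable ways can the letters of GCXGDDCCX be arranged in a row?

The 9 letters of GCXGDDCCX have repeats: C appearing 3 times, D appearing twice, G appearing twice, and X appearing twice.
So there are 9! / (3!·2!·2!·2!) = 7560 distinguishable arrangements.

7560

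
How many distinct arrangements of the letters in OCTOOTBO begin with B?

With the first slot taken by B, it remains to arrange the other 7 letters (OCTOOTO).
Those 7 letters have O appearing 4 times and T appearing twice, giving (7)!/(4!·2!) = 105.

105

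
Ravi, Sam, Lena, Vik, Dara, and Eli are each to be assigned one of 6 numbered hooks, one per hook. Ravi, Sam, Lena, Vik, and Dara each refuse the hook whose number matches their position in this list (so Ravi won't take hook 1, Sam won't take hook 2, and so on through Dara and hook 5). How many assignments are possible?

Let Aᵢ (for 1 ≤ i ≤ 5) be the placements that put person i in their forbidden hook. Any j of these fix j positions, leaving (6−j)! ways to fill the rest, and there are C(5,j) ways to pick which j.
By inclusion–exclusion, the number of valid placements is Σ_{j=0}^{5} (−1)^j C(5,j)·(6−j)!.
Computing: 720 − 600 + 240 − 60 + 10 − 1 = 309.

309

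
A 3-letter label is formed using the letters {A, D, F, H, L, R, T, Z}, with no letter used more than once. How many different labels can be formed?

336

This is a permutation of 3 out of 8: P(8,3) = 8!/5!.
8 × 7 × 6 = 336.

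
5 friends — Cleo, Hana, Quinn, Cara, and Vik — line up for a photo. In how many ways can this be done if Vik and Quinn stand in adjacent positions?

48

Treat {Vik, Quinn} as a single unit. There are 4 units to order, and the pair itself can be ordered 2 ways.
So the count is 2·(4)! = 48.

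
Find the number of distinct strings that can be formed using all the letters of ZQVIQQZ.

The 7 letters of ZQVIQQZ have repeats: Q appearing 3 times and Z appearing twice.
So there are 7! / (3!·2!) = 420 distinguishable arrangements.

420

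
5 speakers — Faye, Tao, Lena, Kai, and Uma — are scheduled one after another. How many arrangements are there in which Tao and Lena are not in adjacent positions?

72

Of the 5! = 120 arrangements, those with Tao and Lena adjacent number 2 × 4! = 48 (treat the pair as a block with 2 internal orders).
Complementary counting: 120 − 48 = 72.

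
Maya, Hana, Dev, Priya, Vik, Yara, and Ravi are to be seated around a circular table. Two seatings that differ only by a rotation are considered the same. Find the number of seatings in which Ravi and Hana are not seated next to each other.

480

All circular seatings of 7 people number (6)! = 720.
Seatings with Ravi beside Hana: treat them as a block with 2 internal orders, giving 2 × (5)! = 240.
Subtracting, 720 − 240 = 480.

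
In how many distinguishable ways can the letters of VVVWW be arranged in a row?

Letter multiplicities in VVVWW: V×3, W×2.
The number of distinct arrangements is 5!/(3!·2!) = 120/12 = 10.

10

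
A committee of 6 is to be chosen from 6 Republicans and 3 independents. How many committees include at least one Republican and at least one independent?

83

With no constraint there are C(9,6) = 84 possible selections.
Selections missing a whole group: no Republicans → C(3,6) = 0; no independents → C(6,6) = 1.
Both groups omitted at once is impossible, so 84 − 1 = 83.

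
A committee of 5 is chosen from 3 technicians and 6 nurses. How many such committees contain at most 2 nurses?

Split by how many nurses are chosen (0 through 2).
Sum: C(6,0)·C(3,5) + C(6,1)·C(3,4) + C(6,2)·C(3,3) = 0 + 0 + 15 = 15.

15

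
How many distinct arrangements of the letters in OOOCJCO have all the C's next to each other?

Treat the 2 copies of C as a single block. The multiset to arrange is then {CC, J, O, O, O, O}, 6 items in all.
That gives (6)!/(4!) = 30 arrangements.

30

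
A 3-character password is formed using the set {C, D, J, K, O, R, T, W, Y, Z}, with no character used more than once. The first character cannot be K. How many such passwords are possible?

648

The first character has 10−1 = 9 choices (anything except K).
The remaining 2 characters are filled from the other 9 symbols without repetition: 9 × 8 = 72.
Total: 9 × 72 = 648.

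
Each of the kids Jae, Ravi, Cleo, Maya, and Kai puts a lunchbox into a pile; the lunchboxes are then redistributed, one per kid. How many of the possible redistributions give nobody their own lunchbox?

44

Count assignments avoiding every fixed point. For any j of the 5 kids fixed to their own lunchbox, the other 5−j can be arranged in (5−j)! ways.
By inclusion–exclusion this is Σ_{j=0}^{5} (−1)^j C(5,j)·(5−j)!.
Computing: 120 − 120 + 60 − 20 + 5 − 1 = 44.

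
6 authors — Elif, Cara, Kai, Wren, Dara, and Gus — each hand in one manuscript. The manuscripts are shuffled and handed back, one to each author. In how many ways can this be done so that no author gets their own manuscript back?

265

Count assignments avoiding every fixed point. For any j of the 6 authors fixed to their own manuscript, the other 6−j can be arranged in (6−j)! ways.
By inclusion–exclusion this is Σ_{j=0}^{6} (−1)^j C(6,j)·(6−j)!.
Computing: 720 − 720 + 360 − 120 + 30 − 6 + 1 = 265.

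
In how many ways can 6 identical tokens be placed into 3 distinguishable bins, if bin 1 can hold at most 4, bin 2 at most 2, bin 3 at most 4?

Without the upper bounds there are C(8,2) = 28 ways to split 6 among 3 bins.
Subtract solutions that violate a single cap (substitute x_i' = x_i − (cap_i+1)): x_1 ≥ 5 gives C(3,2) = 3; x_2 ≥ 3 gives C(5,2) = 10; x_3 ≥ 5 gives C(3,2) = 3. Together 16.
No two caps can be exceeded simultaneously, so the pair terms are all 0.
By inclusion–exclusion the count is 28 − 16 + 0 = 12.

12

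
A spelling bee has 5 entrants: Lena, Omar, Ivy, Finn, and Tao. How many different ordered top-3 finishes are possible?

60

There are 5 choices for 1st place, 4 for 2nd, and 3 for 3rd.
That gives 5 × 4 × 3 = 60.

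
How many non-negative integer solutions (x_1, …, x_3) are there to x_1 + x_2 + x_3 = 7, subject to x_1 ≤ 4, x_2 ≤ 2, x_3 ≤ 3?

Without the upper bounds there are C(9,2) = 36 ways to split 7 among 3 variables.
Subtract solutions that violate a single cap (substitute x_i' = x_i − (cap_i+1)): x_1 ≥ 5 gives C(4,2) = 6; x_2 ≥ 3 gives C(6,2) = 15; x_3 ≥ 4 gives C(5,2) = 10. Together 31.
Add back pairs where two caps are both exceeded: 0 + 0 + 1 = 1.
By inclusion–exclusion the count is 36 − 31 + 1 = 6.

6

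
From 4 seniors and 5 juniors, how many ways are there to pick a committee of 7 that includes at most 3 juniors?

10

Split by how many juniors are chosen (0 through 3).
Sum: C(5,0)·C(4,7) + C(5,1)·C(4,6) + C(5,2)·C(4,5) + C(5,3)·C(4,4) = 0 + 0 + 0 + 10 = 10.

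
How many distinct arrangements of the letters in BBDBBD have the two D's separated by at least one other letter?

Total arrangements of BBDBBD: 6!/(4!·2!) = 15.
Arrangements with the D's together: treat DD as one letter, giving (5)!/(4!) = 5.
Subtracting, 15 − 5 = 10 arrangements keep the D's apart.

10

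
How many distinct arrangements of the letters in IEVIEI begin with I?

30

With the first slot taken by I, it remains to arrange the other 5 letters (EVIEI).
Those 5 letters have E appearing twice and I appearing twice, giving (5)!/(2!·2!) = 30.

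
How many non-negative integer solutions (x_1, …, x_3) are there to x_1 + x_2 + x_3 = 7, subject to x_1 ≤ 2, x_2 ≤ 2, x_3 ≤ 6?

By stars and bars, unrestricted non-negative solutions to x_1+…+x_3 = 7 number C(7+2,2) = 36.
Subtract solutions that violate a single cap (substitute x_i' = x_i − (cap_i+1)): x_1 ≥ 3 gives C(6,2) = 15; x_2 ≥ 3 gives C(6,2) = 15; x_3 ≥ 7 gives C(2,2) = 1. Together 31.
Add back pairs where two caps are both exceeded: 3 + 0 + 0 = 3.
By inclusion–exclusion the count is 36 − 31 + 3 = 8.

8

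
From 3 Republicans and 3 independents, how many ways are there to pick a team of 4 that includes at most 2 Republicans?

Split by how many Republicans are chosen (0 through 2).
Sum: C(3,0)·C(3,4) + C(3,1)·C(3,3) + C(3,2)·C(3,2) = 0 + 3 + 9 = 12.

12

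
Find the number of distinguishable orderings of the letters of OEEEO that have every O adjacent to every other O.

Treat the 2 copies of O as a single block. The multiset to arrange is then {OO, E, E, E}, 4 items in all.
That gives (4)!/(3!) = 4 arrangements.

4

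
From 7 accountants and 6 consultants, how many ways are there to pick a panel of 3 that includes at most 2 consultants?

Split by how many consultants are chosen (0 through 2).
Sum: C(6,0)·C(7,3) + C(6,1)·C(7,2) + C(6,2)·C(7,1) = 35 + 126 + 105 = 266.

266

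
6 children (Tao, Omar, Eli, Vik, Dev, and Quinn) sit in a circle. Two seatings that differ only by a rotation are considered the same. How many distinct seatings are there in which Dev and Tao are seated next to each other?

Glue Dev and Tao into a block (2 internal orders). Seating 5 units around a circle gives (4)! arrangements.
So 2 × (4)! = 2 × 24 = 48.

48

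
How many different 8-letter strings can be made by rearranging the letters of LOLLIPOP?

LOLLIPOP has 8 letters with L appearing 3 times, O appearing twice, and P appearing twice.
The number of distinct arrangements is 8!/(3!·2!·2!) = 40320/24 = 1680.

1680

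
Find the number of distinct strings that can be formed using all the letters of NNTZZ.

NNTZZ has 5 letters with N appearing twice and Z appearing twice.
The number of distinct arrangements is 5!/(2!·2!) = 120/4 = 30.

30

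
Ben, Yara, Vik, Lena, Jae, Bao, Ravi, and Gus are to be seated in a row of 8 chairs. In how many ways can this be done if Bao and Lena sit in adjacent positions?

10080

Place the 6 others and the Bao-Lena pair as 7 objects in a line; the pair has 2 internal arrangements.
That gives 2 × 7! = 2 × 5040 = 10080.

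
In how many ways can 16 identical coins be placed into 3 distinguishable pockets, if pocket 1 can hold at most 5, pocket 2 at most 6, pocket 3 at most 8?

10

Without the upper bounds there are C(18,2) = 153 ways to split 16 among 3 pockets.
Subtract solutions that violate a single cap (substitute x_i' = x_i − (cap_i+1)): x_1 ≥ 6 gives C(12,2) = 66; x_2 ≥ 7 gives C(11,2) = 55; x_3 ≥ 9 gives C(9,2) = 36. Together 157.
Add back pairs where two caps are both exceeded: 10 + 3 + 1 = 14.
By inclusion–exclusion the count is 153 − 157 + 14 = 10.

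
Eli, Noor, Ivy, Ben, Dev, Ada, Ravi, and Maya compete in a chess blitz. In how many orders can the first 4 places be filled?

There are 8 choices for 1st place, 7 for 2nd, and so on down to 5 for position 4.
That gives 8 × 7 × 6 × 5 = 1680.

1680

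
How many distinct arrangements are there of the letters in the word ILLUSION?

ILLUSION has 8 letters with I appearing twice and L appearing twice.
Dividing 8! = 40320 by 2!·2! = 4 for the repeated letters gives 10080.

10080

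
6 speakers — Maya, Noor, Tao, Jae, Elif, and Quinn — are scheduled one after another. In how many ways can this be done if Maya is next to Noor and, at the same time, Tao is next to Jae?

96

Treat {Maya,Noor} as one block (2 orders) and {Tao,Jae} as another (2 orders).
That leaves 4 units to arrange: 2 × 2 × 4! = 4 × 24 = 96.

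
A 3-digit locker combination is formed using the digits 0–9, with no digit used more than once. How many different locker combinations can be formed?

720

Choose and order 3 of the 10 symbols: the first digit has 10 options, the next 9, then 8.
10 × 9 × 8 = 720.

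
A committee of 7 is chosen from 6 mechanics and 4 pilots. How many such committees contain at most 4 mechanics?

80

Split by how many mechanics are chosen (0 through 4).
Sum: C(6,0)·C(4,7) + C(6,1)·C(4,6) + C(6,2)·C(4,5) + C(6,3)·C(4,4) + C(6,4)·C(4,3) = 0 + 0 + 0 + 20 + 60 = 80.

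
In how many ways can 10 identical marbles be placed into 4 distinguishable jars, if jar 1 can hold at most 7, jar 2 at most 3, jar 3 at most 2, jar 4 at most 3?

Ignoring the caps, the number of non-negative solutions to x_1+…+x_4 = 10 is C(13,3) = 286.
Subtract solutions that violate a single cap (substitute x_i' = x_i − (cap_i+1)): x_1 ≥ 8 gives C(5,3) = 10; x_2 ≥ 4 gives C(9,3) = 84; x_3 ≥ 3 gives C(10,3) = 120; x_4 ≥ 4 gives C(9,3) = 84. Together 298.
Add back pairs where two caps are both exceeded: 0 + 0 + 0 + 20 + 10 + 20 = 50.
By inclusion–exclusion the count is 286 − 298 + 50 = 38.

38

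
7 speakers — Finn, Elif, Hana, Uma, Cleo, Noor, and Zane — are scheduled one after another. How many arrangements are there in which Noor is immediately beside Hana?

1440

Place the 5 others and the Noor-Hana pair as 6 objects in a line; the pair has 2 internal arrangements.
That gives 2 × 6! = 2 × 720 = 1440.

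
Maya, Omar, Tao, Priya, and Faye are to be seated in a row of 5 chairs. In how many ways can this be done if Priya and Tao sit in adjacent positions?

48

Treat {Priya, Tao} as a single unit. There are 4 units to order, and the pair itself can be ordered 2 ways.
So the count is 2·(4)! = 48.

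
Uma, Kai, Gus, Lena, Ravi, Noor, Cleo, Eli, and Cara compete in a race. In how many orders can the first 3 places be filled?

There are 9 choices for 1st place, 8 for 2nd, and 7 for 3rd.
That gives 9 × 8 × 7 = 504.

504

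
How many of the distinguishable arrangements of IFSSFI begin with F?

Fix F in the first position and arrange the remaining 5 letters.
Those 5 letters have I appearing twice and S appearing twice, giving (5)!/(2!·2!) = 30.

30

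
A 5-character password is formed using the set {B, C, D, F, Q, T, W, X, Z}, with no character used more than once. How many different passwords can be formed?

15120

Choose and order 5 of the 9 symbols: the first character has 9 options, the next 8, and so on down to 5.
That product is 9 × 8 × 7 × 6 × 5 = 15120.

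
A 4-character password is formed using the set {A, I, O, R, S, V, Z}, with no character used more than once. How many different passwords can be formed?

840

With no repetition, fill the 4 characters in order: 7 choices, then 6, down to 4.
7 × 6 × 5 × 4 = 840.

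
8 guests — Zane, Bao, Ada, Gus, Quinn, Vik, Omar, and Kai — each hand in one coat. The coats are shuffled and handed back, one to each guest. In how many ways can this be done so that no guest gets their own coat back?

14833

Count assignments avoiding every fixed point. For any j of the 8 guests fixed to their own coat, the other 8−j can be arranged in (8−j)! ways.
By inclusion–exclusion this is Σ_{j=0}^{8} (−1)^j C(8,j)·(8−j)!.
Computing: 40320 − 40320 + 20160 − 6720 + 1680 − 336 + 56 − 8 + 1 = 14833.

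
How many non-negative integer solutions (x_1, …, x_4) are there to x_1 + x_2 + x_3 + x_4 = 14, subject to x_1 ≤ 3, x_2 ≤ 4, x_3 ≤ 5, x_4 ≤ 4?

By stars and bars, unrestricted non-negative solutions to x_1+…+x_4 = 14 number C(14+3,3) = 680.
Subtract solutions that violate a single cap (substitute x_i' = x_i − (cap_i+1)): x_1 ≥ 4 gives C(13,3) = 286; x_2 ≥ 5 gives C(12,3) = 220; x_3 ≥ 6 gives C(11,3) = 165; x_4 ≥ 5 gives C(12,3) = 220. Together 891.
Add back pairs where two caps are both exceeded: 56 + 35 + 56 + 20 + 35 + 20 = 222.
Subtract triples: 0 + 1 + 0 + 0 = 1.
By inclusion–exclusion the count is 680 − 891 + 222 − 1 = 10.

10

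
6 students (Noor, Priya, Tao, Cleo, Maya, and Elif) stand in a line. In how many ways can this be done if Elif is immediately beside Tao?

Place the 4 others and the Elif-Tao pair as 5 objects in a line; the pair has 2 internal arrangements.
So the count is 2·(5)! = 240.

240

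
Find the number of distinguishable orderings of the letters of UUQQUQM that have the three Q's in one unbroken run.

20

Treat the 3 copies of Q as a single block. The multiset to arrange is then {QQQ, M, U, U, U}, 5 items in all.
That gives (5)!/(3!) = 20 arrangements.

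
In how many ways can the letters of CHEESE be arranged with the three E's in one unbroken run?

24

Treat the 3 copies of E as a single block. The multiset to arrange is then {EEE, C, H, S}, 4 items in all.
All 4 items are distinct, so there are (4)! = 24 arrangements.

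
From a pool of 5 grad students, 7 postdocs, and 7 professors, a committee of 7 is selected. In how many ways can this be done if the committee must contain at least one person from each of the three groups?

Unrestricted: C(19,7) = 50388 ways to pick any 7 of the 19.
Subtract selections that omit an entire group: no grad students → C(14,7) = 3432; no postdocs → C(12,7) = 792; no professors → C(12,7) = 792.
Add back selections omitting two groups (i.e. drawn from a single group): C(5,7) + C(7,7) + C(7,7) = 2.
By inclusion–exclusion: 50388 − 5016 + 2 = 45374.

45374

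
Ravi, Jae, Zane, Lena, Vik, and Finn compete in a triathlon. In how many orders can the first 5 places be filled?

This is an ordered selection of 5 from 6: P(6,5).
That gives 6 × 5 × 4 × 3 × 2 = 720.

720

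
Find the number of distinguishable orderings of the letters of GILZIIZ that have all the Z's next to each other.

Treat the 2 copies of Z as a single block. The multiset to arrange is then {ZZ, G, I, I, I, L}, 6 items in all.
That gives (6)!/(3!) = 120 arrangements.

120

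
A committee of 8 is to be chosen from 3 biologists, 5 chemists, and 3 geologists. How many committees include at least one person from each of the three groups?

With no constraint there are C(11,8) = 165 possible selections.
Subtract selections that omit an entire group: no biologists → C(8,8) = 1; no chemists → C(6,8) = 0; no geologists → C(8,8) = 1.
Add back selections omitting two groups (i.e. drawn from a single group): C(3,8) + C(5,8) + C(3,8) = 0.
By inclusion–exclusion: 165 − 2 + 0 = 163.

163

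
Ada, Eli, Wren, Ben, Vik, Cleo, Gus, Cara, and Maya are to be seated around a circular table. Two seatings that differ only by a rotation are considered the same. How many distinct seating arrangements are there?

Seat Ada anywhere (absorbing the rotational symmetry), then permute the other 8: (8)! = 40320.

40320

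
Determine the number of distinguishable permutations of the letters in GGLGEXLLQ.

10080

The 9 letters of GGLGEXLLQ have repeats: G appearing 3 times and L appearing 3 times.
Dividing 9! = 362880 by 3!·3! = 36 for the repeated letters gives 10080.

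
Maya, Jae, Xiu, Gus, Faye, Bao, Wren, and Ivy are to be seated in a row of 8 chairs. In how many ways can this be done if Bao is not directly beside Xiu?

30240

Of the 8! = 40320 arrangements, those with Bao and Xiu adjacent number 2 × 7! = 10080 (treat the pair as a block with 2 internal orders).
Complementary counting: 40320 − 10080 = 30240.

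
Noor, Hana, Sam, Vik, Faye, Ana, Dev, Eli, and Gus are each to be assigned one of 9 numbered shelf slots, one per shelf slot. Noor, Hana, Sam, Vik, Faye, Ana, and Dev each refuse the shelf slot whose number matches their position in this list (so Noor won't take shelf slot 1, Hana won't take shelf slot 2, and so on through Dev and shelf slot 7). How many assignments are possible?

165016

Let Aᵢ (for 1 ≤ i ≤ 7) be the placements that put person i in their forbidden shelf slot. Any j of these fix j positions, leaving (9−j)! ways to fill the rest, and there are C(7,j) ways to pick which j.
By inclusion–exclusion, the number of valid placements is Σ_{j=0}^{7} (−1)^j C(7,j)·(9−j)!.
Computing: 362880 − 282240 + 105840 − 25200 + 4200 − 504 + 42 − 2 = 165016.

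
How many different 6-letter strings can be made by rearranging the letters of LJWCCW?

180

The 6 letters of LJWCCW have repeats: C appearing twice and W appearing twice.
The number of distinct arrangements is 6!/(2!·2!) = 720/4 = 180.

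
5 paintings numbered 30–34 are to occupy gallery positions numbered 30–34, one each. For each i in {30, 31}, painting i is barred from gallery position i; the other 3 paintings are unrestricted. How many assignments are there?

78

Let Aᵢ (for i ∈ {30, 31}) be the placements that put painting i in its forbidden gallery position. Any j of these fix j positions, leaving (5−j)! ways to fill the rest, and there are C(2,j) ways to pick which j.
By inclusion–exclusion, the number of valid placements is Σ_{j=0}^{2} (−1)^j C(2,j)·(5−j)!.
Computing: 120 − 48 + 6 = 78.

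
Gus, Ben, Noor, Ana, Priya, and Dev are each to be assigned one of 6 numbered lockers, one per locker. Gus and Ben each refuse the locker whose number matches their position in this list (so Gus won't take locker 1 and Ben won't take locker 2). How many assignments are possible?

Let Aᵢ (for i ∈ {1, 2}) be the placements that put person i in their forbidden locker. Any j of these fix j positions, leaving (6−j)! ways to fill the rest, and there are C(2,j) ways to pick which j.
By inclusion–exclusion, the number of valid placements is Σ_{j=0}^{2} (−1)^j C(2,j)·(6−j)!.
Computing: 720 − 240 + 24 = 504.

504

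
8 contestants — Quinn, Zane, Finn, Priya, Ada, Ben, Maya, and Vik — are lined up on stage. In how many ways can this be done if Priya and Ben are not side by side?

30240

There are 8! = 40320 arrangements in all. If Priya and Ben are adjacent, merging them into one block gives 2·(7)! = 10080 arrangements.
So 40320 − 10080 = 30240 arrangements keep them apart.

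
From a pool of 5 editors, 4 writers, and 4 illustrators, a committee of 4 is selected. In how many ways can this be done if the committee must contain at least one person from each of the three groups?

400

Unrestricted: C(13,4) = 715 ways to pick any 4 of the 13.
Selections missing a whole group: no editors → C(8,4) = 70; no writers → C(9,4) = 126; no illustrators → C(9,4) = 126.
Add back selections omitting two groups (i.e. drawn from a single group): C(5,4) + C(4,4) + C(4,4) = 7.
By inclusion–exclusion: 715 − 322 + 7 = 400.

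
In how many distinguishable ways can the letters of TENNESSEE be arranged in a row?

The 9 letters of TENNESSEE have repeats: E appearing 4 times, N appearing twice, and S appearing twice.
So there are 9! / (4!·2!·2!) = 3780 distinguishable arrangements.

3780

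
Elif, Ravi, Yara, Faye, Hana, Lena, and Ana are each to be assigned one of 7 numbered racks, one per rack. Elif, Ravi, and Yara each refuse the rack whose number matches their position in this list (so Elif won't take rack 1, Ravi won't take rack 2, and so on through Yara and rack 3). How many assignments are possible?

Let Aᵢ (for i ∈ {1, 2, 3}) be the placements that put person i in their forbidden rack. Any j of these fix j positions, leaving (7−j)! ways to fill the rest, and there are C(3,j) ways to pick which j.
By inclusion–exclusion, the number of valid placements is Σ_{j=0}^{3} (−1)^j C(3,j)·(7−j)!.
Computing: 5040 − 2160 + 360 − 24 = 3216.

3216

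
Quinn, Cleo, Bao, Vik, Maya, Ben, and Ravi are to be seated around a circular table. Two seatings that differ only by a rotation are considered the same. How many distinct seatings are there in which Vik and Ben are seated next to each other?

240

Glue Vik and Ben into a block (2 internal orders). Seating 6 units around a circle gives (5)! arrangements.
So 2 × (5)! = 2 × 120 = 240.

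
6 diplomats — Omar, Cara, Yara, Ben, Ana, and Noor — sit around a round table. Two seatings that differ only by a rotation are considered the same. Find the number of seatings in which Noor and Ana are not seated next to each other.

Without the restriction there are (5)! = 120 seatings.
Those with Noor next to Ana: fuse the pair into one unit and seat 5 units around a circle — 2·(4)! = 48.
Subtracting, 120 − 48 = 72.

72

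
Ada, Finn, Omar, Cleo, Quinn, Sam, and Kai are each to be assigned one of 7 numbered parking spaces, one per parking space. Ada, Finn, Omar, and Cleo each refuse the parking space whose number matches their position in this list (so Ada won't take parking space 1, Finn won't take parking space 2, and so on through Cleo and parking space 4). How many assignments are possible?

Let Aᵢ (for 1 ≤ i ≤ 4) be the placements that put person i in their forbidden parking space. Any j of these fix j positions, leaving (7−j)! ways to fill the rest, and there are C(4,j) ways to pick which j.
By inclusion–exclusion, the number of valid placements is Σ_{j=0}^{4} (−1)^j C(4,j)·(7−j)!.
Computing: 5040 − 2880 + 720 − 96 + 6 = 2790.

2790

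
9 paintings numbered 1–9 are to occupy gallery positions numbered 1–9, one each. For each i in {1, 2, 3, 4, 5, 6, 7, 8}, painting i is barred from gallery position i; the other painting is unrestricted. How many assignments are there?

148329

Let Aᵢ (for 1 ≤ i ≤ 8) be the placements that put painting i in its forbidden gallery position. Any j of these fix j positions, leaving (9−j)! ways to fill the rest, and there are C(8,j) ways to pick which j.
By inclusion–exclusion, the number of valid placements is Σ_{j=0}^{8} (−1)^j C(8,j)·(9−j)!.
Computing: 362880 − 322560 + 141120 − 40320 + 8400 − 1344 + 168 − 16 + 1 = 148329.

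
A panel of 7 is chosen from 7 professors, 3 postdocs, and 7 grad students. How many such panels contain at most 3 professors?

Split by how many professors are chosen (0 through 3).
Sum: C(7,0)·C(10,7) + C(7,1)·C(10,6) + C(7,2)·C(10,5) + C(7,3)·C(10,4) = 120 + 1470 + 5292 + 7350 = 14232.

14232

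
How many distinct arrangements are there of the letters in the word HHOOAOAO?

420

HHOOAOAO has 8 letters with A appearing twice, H appearing twice, and O appearing 4 times.
So there are 8! / (4!·2!·2!) = 420 distinguishable arrangements.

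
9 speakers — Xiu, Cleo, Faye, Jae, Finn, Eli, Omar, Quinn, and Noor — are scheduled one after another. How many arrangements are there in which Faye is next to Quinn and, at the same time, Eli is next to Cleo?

20160

Treat {Faye,Quinn} as one block (2 orders) and {Eli,Cleo} as another (2 orders).
That leaves 7 units to arrange: 2 × 2 × 7! = 4 × 5040 = 20160.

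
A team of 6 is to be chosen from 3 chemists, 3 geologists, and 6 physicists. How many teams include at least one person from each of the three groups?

Unrestricted: C(12,6) = 924 ways to pick any 6 of the 12.
Subtract selections that omit an entire group: no chemists → C(9,6) = 84; no geologists → C(9,6) = 84; no physicists → C(6,6) = 1.
Add back selections omitting two groups (i.e. drawn from a single group): C(3,6) + C(3,6) + C(6,6) = 1.
By inclusion–exclusion: 924 − 169 + 1 = 756.

756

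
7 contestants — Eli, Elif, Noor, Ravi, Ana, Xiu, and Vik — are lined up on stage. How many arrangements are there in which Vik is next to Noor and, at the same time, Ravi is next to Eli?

480

Treat {Vik,Noor} as one block (2 orders) and {Ravi,Eli} as another (2 orders).
That leaves 5 units to arrange: 2 × 2 × 5! = 4 × 120 = 480.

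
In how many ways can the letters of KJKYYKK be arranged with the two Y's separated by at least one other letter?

75

There are 7!/(4!·2!) = 105 arrangements of KJKYYKK in total.
If the two Y's are adjacent, glue them into one block, leaving 6 items to arrange: (6)!/(4!) = 30 ways.
Subtracting, 105 − 30 = 75 arrangements keep the Y's apart.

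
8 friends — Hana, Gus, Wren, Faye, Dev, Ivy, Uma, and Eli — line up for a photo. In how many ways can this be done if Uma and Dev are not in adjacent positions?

Of the 8! = 40320 arrangements, those with Uma and Dev adjacent number 2 × 7! = 10080 (treat the pair as a block with 2 internal orders).
Complementary counting: 40320 − 10080 = 30240.

30240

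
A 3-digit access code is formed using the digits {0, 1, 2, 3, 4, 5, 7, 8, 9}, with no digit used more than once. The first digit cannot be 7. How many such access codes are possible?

448

The first digit has 9−1 = 8 choices (anything except 7).
The remaining 2 digits are filled from the other 8 symbols without repetition: 8 × 7 = 56.
Total: 8 × 56 = 448.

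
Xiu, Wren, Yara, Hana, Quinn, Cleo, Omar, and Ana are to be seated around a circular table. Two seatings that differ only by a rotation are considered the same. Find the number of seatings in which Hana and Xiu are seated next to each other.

Glue Hana and Xiu into a block (2 internal orders). Seating 7 units around a circle gives (6)! arrangements.
So 2 × (6)! = 2 × 720 = 1440.

1440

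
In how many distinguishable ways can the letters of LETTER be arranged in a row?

The 6 letters of LETTER have repeats: E appearing twice and T appearing twice.
So there are 6! / (2!·2!) = 180 distinguishable arrangements.

180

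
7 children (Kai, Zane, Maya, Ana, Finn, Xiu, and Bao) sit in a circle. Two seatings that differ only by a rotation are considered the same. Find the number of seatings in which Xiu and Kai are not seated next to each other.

Without the restriction there are (6)! = 720 seatings.
Those with Xiu next to Kai: fuse the pair into one unit and seat 6 units around a circle — 2·(5)! = 240.
Subtracting, 720 − 240 = 480.

480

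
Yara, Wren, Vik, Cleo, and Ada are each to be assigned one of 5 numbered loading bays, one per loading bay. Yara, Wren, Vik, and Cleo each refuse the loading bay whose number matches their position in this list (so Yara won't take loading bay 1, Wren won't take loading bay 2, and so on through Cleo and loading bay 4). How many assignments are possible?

Let Aᵢ (for 1 ≤ i ≤ 4) be the placements that put person i in their forbidden loading bay. Any j of these fix j positions, leaving (5−j)! ways to fill the rest, and there are C(4,j) ways to pick which j.
By inclusion–exclusion, the number of valid placements is Σ_{j=0}^{4} (−1)^j C(4,j)·(5−j)!.
Computing: 120 − 96 + 36 − 8 + 1 = 53.

53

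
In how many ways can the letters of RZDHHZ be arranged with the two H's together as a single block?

60

Treat the 2 copies of H as a single block. The multiset to arrange is then {HH, D, R, Z, Z}, 5 items in all.
That gives (5)!/(2!) = 60 arrangements.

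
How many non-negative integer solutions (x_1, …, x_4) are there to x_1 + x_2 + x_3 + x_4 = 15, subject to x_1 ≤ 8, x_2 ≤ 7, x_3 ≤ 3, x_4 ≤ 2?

Without the upper bounds there are C(18,3) = 816 ways to split 15 among 4 variables.
Subtract solutions that violate a single cap (substitute x_i' = x_i − (cap_i+1)): x_1 ≥ 9 gives C(9,3) = 84; x_2 ≥ 8 gives C(10,3) = 120; x_3 ≥ 4 gives C(14,3) = 364; x_4 ≥ 3 gives C(15,3) = 455. Together 1023.
Add back pairs where two caps are both exceeded: 0 + 10 + 20 + 20 + 35 + 165 = 250.
Subtract triples: 0 + 0 + 0 + 1 = 1.
By inclusion–exclusion the count is 816 − 1023 + 250 − 1 = 42.

42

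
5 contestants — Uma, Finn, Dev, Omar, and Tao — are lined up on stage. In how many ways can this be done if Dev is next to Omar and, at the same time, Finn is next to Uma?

Treat {Dev,Omar} as one block (2 orders) and {Finn,Uma} as another (2 orders).
That leaves 3 units to arrange: 2 × 2 × 3! = 4 × 6 = 24.

24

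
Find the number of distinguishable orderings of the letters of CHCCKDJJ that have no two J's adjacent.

2520

There are 8!/(3!·2!) = 3360 arrangements of CHCCKDJJ in total.
Arrangements with the J's together: treat JJ as one letter, giving (7)!/(3!) = 840.
Hence 3360 − 840 = 2520.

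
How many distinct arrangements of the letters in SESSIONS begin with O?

210

Fix O in the first position and arrange the remaining 7 letters.
Those 7 letters have S appearing 4 times, giving (7)!/(4!) = 210.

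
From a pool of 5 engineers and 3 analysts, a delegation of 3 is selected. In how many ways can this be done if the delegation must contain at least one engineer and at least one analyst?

45

Unrestricted: C(8,3) = 56 ways to pick any 3 of the 8.
Selections missing a whole group: no engineers → C(3,3) = 1; no analysts → C(5,3) = 10.
Both groups omitted at once is impossible, so 56 − 11 = 45.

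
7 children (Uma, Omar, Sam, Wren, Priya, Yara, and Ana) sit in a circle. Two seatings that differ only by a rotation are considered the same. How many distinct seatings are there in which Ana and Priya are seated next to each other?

240

Glue Ana and Priya into a block (2 internal orders). Seating 6 units around a circle gives (5)! arrangements.
So 2 × (5)! = 2 × 120 = 240.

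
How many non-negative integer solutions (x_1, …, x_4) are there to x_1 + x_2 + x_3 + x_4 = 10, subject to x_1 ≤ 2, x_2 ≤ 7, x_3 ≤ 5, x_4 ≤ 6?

Ignoring the caps, the number of non-negative solutions to x_1+…+x_4 = 10 is C(13,3) = 286.
Subtract solutions that violate a single cap (substitute x_i' = x_i − (cap_i+1)): x_1 ≥ 3 gives C(10,3) = 120; x_2 ≥ 8 gives C(5,3) = 10; x_3 ≥ 6 gives C(7,3) = 35; x_4 ≥ 7 gives C(6,3) = 20. Together 185.
Add back pairs where two caps are both exceeded: 0 + 4 + 1 + 0 + 0 + 0 = 5.
By inclusion–exclusion the count is 286 − 185 + 5 = 106.

106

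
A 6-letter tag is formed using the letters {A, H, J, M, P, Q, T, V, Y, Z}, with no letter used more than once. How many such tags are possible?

With no repetition, fill the 6 letters in order: 10 choices, then 9, down to 5.
10 × 9 × 8 × 7 × 6 × 5 = 151200.

151200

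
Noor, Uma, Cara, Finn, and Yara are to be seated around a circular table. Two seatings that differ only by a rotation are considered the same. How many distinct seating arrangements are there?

24

Seat Noor anywhere (absorbing the rotational symmetry), then permute the other 4: (4)! = 24.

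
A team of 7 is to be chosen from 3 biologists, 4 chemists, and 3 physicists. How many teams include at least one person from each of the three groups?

118

Unrestricted: C(10,7) = 120 ways to pick any 7 of the 10.
Selections missing a whole group: no biologists → C(7,7) = 1; no chemists → C(6,7) = 0; no physicists → C(7,7) = 1.
Add back selections omitting two groups (i.e. drawn from a single group): C(3,7) + C(4,7) + C(3,7) = 0.
By inclusion–exclusion: 120 − 2 + 0 = 118.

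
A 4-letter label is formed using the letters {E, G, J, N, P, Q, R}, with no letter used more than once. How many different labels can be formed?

This is a permutation of 4 out of 7: P(7,4) = 7!/3!.
7 × 6 × 5 × 4 = 840.

840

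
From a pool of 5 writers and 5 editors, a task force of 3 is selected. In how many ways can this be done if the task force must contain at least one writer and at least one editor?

With no constraint there are C(10,3) = 120 possible selections.
Selections missing a whole group: no writers → C(5,3) = 10; no editors → C(5,3) = 10.
Both groups omitted at once is impossible, so 120 − 20 = 100.

100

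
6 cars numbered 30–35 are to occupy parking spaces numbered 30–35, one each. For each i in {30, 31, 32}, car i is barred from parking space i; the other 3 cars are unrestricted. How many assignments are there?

426

Let Aᵢ (for i ∈ {30, 31, 32}) be the placements that put car i in its forbidden parking space. Any j of these fix j positions, leaving (6−j)! ways to fill the rest, and there are C(3,j) ways to pick which j.
By inclusion–exclusion, the number of valid placements is Σ_{j=0}^{3} (−1)^j C(3,j)·(6−j)!.
Computing: 720 − 360 + 72 − 6 = 426.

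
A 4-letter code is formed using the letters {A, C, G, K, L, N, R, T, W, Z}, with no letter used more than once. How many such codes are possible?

Choose and order 4 of the 10 symbols: the first letter has 10 options, the next 9, then 8, 7.
That product is 10 × 9 × 8 × 7 = 5040.

5040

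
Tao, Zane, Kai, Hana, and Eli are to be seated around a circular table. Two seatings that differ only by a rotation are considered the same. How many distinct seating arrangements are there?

24

Fix one person's seat to break rotational symmetry; the remaining 4 people can be arranged in (4)! = 24 ways.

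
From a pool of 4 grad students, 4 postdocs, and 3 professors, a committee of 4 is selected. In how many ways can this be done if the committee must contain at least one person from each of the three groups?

Unrestricted: C(11,4) = 330 ways to pick any 4 of the 11.
Subtract selections that omit an entire group: no grad students → C(7,4) = 35; no postdocs → C(7,4) = 35; no professors → C(8,4) = 70.
Add back selections omitting two groups (i.e. drawn from a single group): C(4,4) + C(4,4) + C(3,4) = 2.
By inclusion–exclusion: 330 − 140 + 2 = 192.

192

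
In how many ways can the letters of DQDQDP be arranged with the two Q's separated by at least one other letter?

40

There are 6!/(3!·2!) = 60 arrangements of DQDQDP in total.
Arrangements with the Q's together: treat QQ as one letter, giving (5)!/(3!) = 20.
Subtracting, 60 − 20 = 40 arrangements keep the Q's apart.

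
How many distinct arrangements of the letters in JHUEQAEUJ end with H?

5040

With the last slot taken by H, it remains to arrange the other 8 letters (JUEQAEUJ).
Those 8 letters have E appearing twice, J appearing twice, and U appearing twice, giving (8)!/(2!·2!·2!) = 5040.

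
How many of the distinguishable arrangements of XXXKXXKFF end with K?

168

With the last slot taken by K, it remains to arrange the other 8 letters (XXXXXKFF).
Those 8 letters have F appearing twice and X appearing 5 times, giving (8)!/(5!·2!) = 168.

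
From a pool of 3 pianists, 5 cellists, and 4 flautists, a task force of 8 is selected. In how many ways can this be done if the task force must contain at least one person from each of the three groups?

With no constraint there are C(12,8) = 495 possible selections.
Subtract selections that omit an entire group: no pianists → C(9,8) = 9; no cellists → C(7,8) = 0; no flautists → C(8,8) = 1.
Add back selections omitting two groups (i.e. drawn from a single group): C(3,8) + C(5,8) + C(4,8) = 0.
By inclusion–exclusion: 495 − 10 + 0 = 485.

485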